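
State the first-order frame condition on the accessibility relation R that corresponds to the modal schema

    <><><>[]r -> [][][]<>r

This is a Sahlqvist (Geach-type) schema ◇^3□^1r → □^3◇^1r.
Minimal-valuation argument: fix x; take any y with xR^3y and any z with xR^3z. Set V(r) to the set of worlds R-reachable from y in exactly 1 step. Then □^1r holds at y, so the antecedent holds at x; validity forces ◇^1r at z, giving a w with zR^1w and yR^1w.
First-order correspondent: forall x forall y forall z ((x R^3 y & x R^3 z) -> exists w (yRw & zRw)).

forall x forall y forall z ((x R^3 y & x R^3 z) -> exists w (yRw & zRw))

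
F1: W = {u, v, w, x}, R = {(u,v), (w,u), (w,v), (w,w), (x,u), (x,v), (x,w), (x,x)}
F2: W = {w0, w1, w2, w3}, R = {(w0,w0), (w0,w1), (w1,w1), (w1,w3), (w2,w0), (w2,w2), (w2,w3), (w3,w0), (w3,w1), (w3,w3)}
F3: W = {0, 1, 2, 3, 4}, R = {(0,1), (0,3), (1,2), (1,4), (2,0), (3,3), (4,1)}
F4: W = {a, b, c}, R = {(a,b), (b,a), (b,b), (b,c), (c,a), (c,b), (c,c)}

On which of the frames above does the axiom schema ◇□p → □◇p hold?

This is the axiom for convergence; its first-order frame correspondent is ∀x ∀y ∀z (Rxy ∧ Rxz → ∃w (Ryw ∧ Rzw)).
F1: fails — Ruv and Ruv but v and v have no common successor.
F2: satisfies the condition.
F3: fails — R01 and R03 but 1 and 3 have no common successor.
F4: satisfies the condition.

F2, F4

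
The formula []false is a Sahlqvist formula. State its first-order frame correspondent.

emptiness of R

□⊥ is valid iff no world has any successor (otherwise □⊥ fails at any world with one).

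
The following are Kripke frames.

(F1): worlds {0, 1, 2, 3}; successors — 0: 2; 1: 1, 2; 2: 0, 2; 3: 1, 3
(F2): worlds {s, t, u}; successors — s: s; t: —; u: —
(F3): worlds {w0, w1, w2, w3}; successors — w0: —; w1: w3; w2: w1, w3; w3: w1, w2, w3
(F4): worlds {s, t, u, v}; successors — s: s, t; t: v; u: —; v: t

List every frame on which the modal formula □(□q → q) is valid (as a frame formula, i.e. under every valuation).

(F2)

Frame correspondent (Sahlqvist): ∀x ∀y (Rxy → Ryy) — i.e. shift-reflexivity.
(F1): fails — R20 but not R00.
(F2): ✓.
(F3): fails — Rw3w2 but not Rw2w2.
(F4): fails — Rvt but not Rtt.
Valid on: (F2).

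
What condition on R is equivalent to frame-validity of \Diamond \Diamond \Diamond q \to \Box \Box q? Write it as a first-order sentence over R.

This is a Sahlqvist (Geach-type) schema ◇^3□^0q → □^2◇^0q.
Minimal-valuation argument: fix x; take any y with xR^3y and any z with xR^2z. Set V(q) to the set of worlds R-reachable from y in exactly 0 steps. Then □^0q holds at y, so the antecedent holds at x; validity forces ◇^0q at z, giving a w with zR^0w and yR^0w.
First-order correspondent: \forall x \forall y \forall z ((x R^3 y \wedge x R^2 z) \to \exists w (y = w \wedge z = w)).

\forall x \forall y \forall z ((x R^3 y \wedge x R^2 z) \to \exists w (y = w \wedge z = w))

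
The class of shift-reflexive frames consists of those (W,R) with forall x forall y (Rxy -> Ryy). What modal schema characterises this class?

This is shift-reflexivity; the standard corresponding axiom is T□: □(□p → p).
Suppose □(□p→p) is valid. Take Rxy and set V(p)={w : Ryw}. Then at y, □p holds; since □(□p→p) at x, □p→p at y, so p at y, i.e. Ryy.

□(□p → p)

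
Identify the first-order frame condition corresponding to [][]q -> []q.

Suppose □□q→□q is valid. Take Rxy and set V(q)={w : xR²w}. Then □□q at x, so □q at x, so q at y, i.e. ∃z(Rxz∧Rzy).
The converse is a direct semantic check.
So the correspondent is density.

density: forall x forall y (Rxy -> exists z (Rxz & Rzy))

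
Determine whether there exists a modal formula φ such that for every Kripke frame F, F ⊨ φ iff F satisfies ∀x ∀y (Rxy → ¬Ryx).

No — not modally definable

If a class were modally definable it would be closed under surjective bounded morphisms (Goldblatt–Thomason).
The 3-cycle (worlds 0,1,2 with 0→1→2→0) is asymmetric. Mapping every world to a single reflexive point • is a surjective bounded morphism, and the reflexive point is not asymmetric (R•• but asymmetry requires ¬R••).
So no modal formula (or set of formulas) defines exactly the asymmetric frames.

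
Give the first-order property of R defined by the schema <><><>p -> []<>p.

This is a Sahlqvist (Geach-type) schema ◇^3□^0p → □^1◇^1p.
Minimal-valuation argument: fix x; take any y with xR^3y and any z with xR^1z. Set V(p) to the set of worlds R-reachable from y in exactly 0 steps. Then □^0p holds at y, so the antecedent holds at x; validity forces ◇^1p at z, giving a w with zR^1w and yR^0w.
First-order correspondent: forall x forall y forall z ((x R^3 y & xRz) -> exists w (y = w & zRw)).

forall x forall y forall z ((x R^3 y & xRz) -> exists w (y = w & zRw))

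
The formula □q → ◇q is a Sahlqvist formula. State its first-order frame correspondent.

Seriality

Suppose □q→◇q is valid. At any x set V(q)=W. Then □q at x, so ◇q at x, so x has a successor.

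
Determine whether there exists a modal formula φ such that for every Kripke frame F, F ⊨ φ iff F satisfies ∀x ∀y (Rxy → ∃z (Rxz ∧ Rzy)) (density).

Yes — defined by □□r → □r

This is a Sahlqvist condition; the C4 axiom □□r → □r defines it.
Suppose □□r→□r is valid. Take Rxy and set V(r)={w : xR²w}. Then □□r at x, so □r at x, so r at y, i.e. ∃z(Rxz∧Rzy).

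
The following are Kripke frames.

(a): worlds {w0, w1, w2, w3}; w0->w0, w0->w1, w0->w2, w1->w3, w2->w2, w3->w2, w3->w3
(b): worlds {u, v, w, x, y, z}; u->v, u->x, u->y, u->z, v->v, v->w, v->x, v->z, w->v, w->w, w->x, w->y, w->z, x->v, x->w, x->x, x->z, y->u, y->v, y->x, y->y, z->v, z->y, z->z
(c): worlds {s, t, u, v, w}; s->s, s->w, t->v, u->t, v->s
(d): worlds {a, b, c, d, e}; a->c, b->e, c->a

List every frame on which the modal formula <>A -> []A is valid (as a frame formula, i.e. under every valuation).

(d)

This is the axiom for partial functionality; its first-order frame correspondent is forall x forall y forall z (Rxy & Rxz -> y = z).
(a): fails — w0 sees both w0 and w1.
(b): fails — u sees both v and x.
(c): fails — s sees both s and w.
(d): satisfies the condition.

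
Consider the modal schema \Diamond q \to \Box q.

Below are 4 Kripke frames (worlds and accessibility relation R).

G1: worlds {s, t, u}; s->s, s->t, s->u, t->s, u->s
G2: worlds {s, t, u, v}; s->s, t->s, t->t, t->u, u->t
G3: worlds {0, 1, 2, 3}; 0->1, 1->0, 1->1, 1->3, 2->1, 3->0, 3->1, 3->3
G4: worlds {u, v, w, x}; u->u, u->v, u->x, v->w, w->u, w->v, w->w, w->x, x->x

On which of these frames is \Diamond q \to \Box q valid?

none

Frame correspondent (Sahlqvist): \forall x \forall y \forall z (Rxy \wedge Rxz \to y = z) — i.e. partial functionality.
G1: fails — s sees both s and t.
G2: fails — t sees both s and t.
G3: fails — 1 sees both 0 and 1.
G4: fails — u sees both u and v.
Valid on no frame.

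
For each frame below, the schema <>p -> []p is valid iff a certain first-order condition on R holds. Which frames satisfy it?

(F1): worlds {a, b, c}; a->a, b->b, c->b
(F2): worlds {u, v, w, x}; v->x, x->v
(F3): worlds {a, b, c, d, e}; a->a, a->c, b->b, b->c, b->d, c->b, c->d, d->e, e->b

The schema corresponds to partial functionality: forall x forall y forall z (Rxy & Rxz -> y = z).
(F1): satisfies the condition.
(F2): satisfies the condition.
(F3): fails — a sees both a and c.

(F1), (F2)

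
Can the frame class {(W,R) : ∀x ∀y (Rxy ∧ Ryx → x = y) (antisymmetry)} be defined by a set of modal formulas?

Any modally definable frame class is closed under surjective bounded morphisms.
The 8-cycle (worlds a,b,c,d,e,f,g,h with a→b→c→d→e→f→g→h→a) is antisymmetric. Sending even-indexed worlds to a and odd-indexed worlds to b is a surjective bounded morphism onto the two-world frame with a↔b, which is not antisymmetric.
So no modal formula (or set of formulas) defines exactly the antisymmetric frames.

Not modally definable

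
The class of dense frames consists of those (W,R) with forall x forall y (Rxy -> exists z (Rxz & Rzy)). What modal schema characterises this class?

□□s → □s

The condition is density. The C4 schema □□s → □s defines it.
Suppose □□s→□s is valid. Take Rxy and set V(s)={w : xR²w}. Then □□s at x, so □s at x, so s at y, i.e. ∃z(Rxz∧Rzy).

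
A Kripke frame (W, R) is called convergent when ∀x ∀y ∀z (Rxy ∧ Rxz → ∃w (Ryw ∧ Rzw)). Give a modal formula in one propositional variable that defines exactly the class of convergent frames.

A defining formula is ◇□q → □◇q (the .2 axiom).
Suppose ◇□q→□◇q is valid. Take Rxy, Rxz and set V(q)={w : Ryw}. Then □q at y so ◇□q at x, so □◇q at x, so ◇q at z, giving w with Rzw and Ryw.

◇□q → □◇q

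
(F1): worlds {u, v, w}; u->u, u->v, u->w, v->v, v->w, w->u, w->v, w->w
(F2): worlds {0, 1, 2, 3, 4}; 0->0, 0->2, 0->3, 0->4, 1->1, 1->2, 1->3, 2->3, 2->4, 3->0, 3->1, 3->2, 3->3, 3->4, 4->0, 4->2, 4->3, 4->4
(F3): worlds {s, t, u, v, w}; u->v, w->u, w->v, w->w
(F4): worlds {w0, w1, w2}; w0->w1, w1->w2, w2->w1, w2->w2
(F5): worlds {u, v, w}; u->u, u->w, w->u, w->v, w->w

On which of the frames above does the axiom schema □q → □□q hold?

This is the axiom for transitivity; its first-order frame correspondent is ∀x ∀y ∀z (Rxy ∧ Ryz → Rxz).
(F1): fails — Rvw and Rwu but not Rvu.
(F2): fails — R12 and R24 but not R14.
(F3): holds.
(F4): fails — Rw1w2 and Rw2w1 but not Rw1w1.
(F5): fails — Ruw and Rwv but not Ruv.

(F3)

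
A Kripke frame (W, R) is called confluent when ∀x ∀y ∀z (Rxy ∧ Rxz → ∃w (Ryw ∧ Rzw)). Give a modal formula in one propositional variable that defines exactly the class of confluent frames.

◇□r → □◇r

This is convergence; the standard corresponding axiom is .2: ◇□r → □◇r.
Suppose ◇□r→□◇r is valid. Take Rxy, Rxz and set V(r)={w : Ryw}. Then □r at y so ◇□r at x, so □◇r at x, so ◇r at z, giving w with Rzw and Ryw.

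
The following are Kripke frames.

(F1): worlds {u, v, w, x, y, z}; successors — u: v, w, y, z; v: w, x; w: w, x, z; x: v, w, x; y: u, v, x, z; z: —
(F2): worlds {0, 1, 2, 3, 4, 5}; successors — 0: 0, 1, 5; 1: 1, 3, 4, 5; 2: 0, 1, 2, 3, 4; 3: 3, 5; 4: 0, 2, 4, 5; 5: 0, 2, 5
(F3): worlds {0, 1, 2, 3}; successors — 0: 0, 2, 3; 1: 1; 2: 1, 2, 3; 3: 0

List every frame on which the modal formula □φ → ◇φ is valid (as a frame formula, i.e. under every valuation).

(F2), (F3)

Frame correspondent (Sahlqvist): ∀x ∃y Rxy — i.e. seriality.
(F1): fails — world z has no successor.
(F2): condition met.
(F3): condition met.
Valid on: (F2), (F3).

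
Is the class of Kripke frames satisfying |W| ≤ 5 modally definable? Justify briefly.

Any modally definable frame class is closed under disjoint unions.
Any modal formula valid on each of 6 disjoint one-world frames is valid on their disjoint union (validity is preserved under disjoint unions). Each one-world frame has |W|=1≤5, but the union has |W|=6.
Hence having at most 5 worlds is not modally definable.

No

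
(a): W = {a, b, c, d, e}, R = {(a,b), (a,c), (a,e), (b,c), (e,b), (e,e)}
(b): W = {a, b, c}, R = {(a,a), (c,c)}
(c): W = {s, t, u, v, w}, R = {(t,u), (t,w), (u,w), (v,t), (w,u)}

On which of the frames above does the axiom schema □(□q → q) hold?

Frame correspondent (Sahlqvist): ∀x ∀y (Rxy → Ryy) — i.e. shift-reflexivity.
(a): fails — Rbc but not Rcc.
(b): holds.
(c): fails — Ruw but not Rww.
Valid on: (b).

(b)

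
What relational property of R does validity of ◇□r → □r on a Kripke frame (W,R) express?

the Euclidean property

Equivalently (dual form): ◇r → □◇r.
Suppose ◇r→□◇r is valid. Take Rxy, Rxz and set V(r)={y}. Then ◇r at x, so □◇r at x, so ◇r at z, so some w with Rzw has r; w=y, i.e. Rzy. By symmetry of the argument, Ryz.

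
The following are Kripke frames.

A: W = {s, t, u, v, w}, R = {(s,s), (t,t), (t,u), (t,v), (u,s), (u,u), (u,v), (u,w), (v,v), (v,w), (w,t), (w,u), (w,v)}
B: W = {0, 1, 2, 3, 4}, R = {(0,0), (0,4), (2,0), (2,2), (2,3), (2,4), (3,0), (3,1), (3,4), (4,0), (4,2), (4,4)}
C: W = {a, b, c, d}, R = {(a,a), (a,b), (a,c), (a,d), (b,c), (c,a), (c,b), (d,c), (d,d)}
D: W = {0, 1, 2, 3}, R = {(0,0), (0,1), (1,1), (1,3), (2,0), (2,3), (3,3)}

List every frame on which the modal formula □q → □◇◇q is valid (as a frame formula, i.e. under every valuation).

A, C, D

This is the axiom for a generalized confluence (Geach) condition; its first-order frame correspondent is ∀x ∀z (xRz → ∃w (xRw ∧ zR²w)).
A: condition met.
B: fails — 3R1 but no w with 3Rw and 1R²w.
C: condition met.
D: condition met.
Valid on: A, C, D.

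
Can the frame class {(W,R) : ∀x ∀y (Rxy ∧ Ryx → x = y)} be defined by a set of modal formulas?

Not modally definable

Any modally definable frame class is closed under surjective bounded morphisms.
The 8-cycle (worlds 0,1,2,3,4,5,6,7 with 0→1→2→3→4→5→6→7→0) is antisymmetric. Sending even-indexed worlds to a and odd-indexed worlds to b is a surjective bounded morphism onto the two-world frame with a↔b, which is not antisymmetric.
So the class is not modally definable.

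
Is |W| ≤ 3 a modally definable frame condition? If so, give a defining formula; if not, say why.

Any modally definable frame class is closed under disjoint unions.
Any modal formula valid on each of 4 disjoint one-world frames is valid on their disjoint union (validity is preserved under disjoint unions). Each one-world frame has |W|=1≤3, but the union has |W|=4.
So no modal formula (or set of formulas) defines exactly the |W|≤3 frames.

No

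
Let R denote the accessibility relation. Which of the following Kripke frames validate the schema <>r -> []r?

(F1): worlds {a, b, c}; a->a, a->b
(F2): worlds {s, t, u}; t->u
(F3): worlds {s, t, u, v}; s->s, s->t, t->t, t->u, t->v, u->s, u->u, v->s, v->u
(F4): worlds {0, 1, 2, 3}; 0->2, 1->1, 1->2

(F2)

The schema corresponds to partial functionality: forall x forall y forall z (Rxy & Rxz -> y = z).
(F1): fails — a sees both a and b.
(F2): condition met.
(F3): fails — s sees both s and t.
(F4): fails — 1 sees both 1 and 2.
Valid on: (F2).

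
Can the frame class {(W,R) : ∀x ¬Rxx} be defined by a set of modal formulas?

If a class were modally definable it would be closed under surjective bounded morphisms (Goldblatt–Thomason).
The 4-cycle (worlds s,t,u,v with s→t→u→v→s) is irreflexive, and the map sending every world to a single reflexive point • is a surjective bounded morphism (forth: every edge maps to (•,•); back: every world has a successor). So any modal formula valid on the 4-cycle is also valid on the reflexive point, which is not irreflexive.
So the class is not modally definable.

Not definable by any modal formula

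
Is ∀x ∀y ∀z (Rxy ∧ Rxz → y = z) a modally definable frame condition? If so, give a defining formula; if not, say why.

Yes — defined by ◇p → □p

Yes: it is partial functionality, defined by the CD schema ◇p → □p.
Suppose ◇p→□p is valid. Take Rxy, Rxz and set V(p)={y}. Then ◇p at x, so □p at x, so p at z, i.e. z=y.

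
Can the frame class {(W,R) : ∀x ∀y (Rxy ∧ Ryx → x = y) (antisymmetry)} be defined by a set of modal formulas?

Not definable by any modal formula

Modal frame validity is preserved under surjective bounded morphisms.
The 8-cycle (worlds w0,w1,w2,w3,w4,w5,w6,w7 with w0→w1→w2→w3→w4→w5→w6→w7→w0) is antisymmetric. Sending even-indexed worlds to a and odd-indexed worlds to b is a surjective bounded morphism onto the two-world frame with a↔b, which is not antisymmetric.
So no modal formula (or set of formulas) defines exactly the antisymmetric frames.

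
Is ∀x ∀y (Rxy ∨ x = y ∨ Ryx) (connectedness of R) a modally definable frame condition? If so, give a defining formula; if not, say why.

If a class were modally definable it would be closed under disjoint unions (Goldblatt–Thomason).
Take 4 disjoint single-world reflexive frames: each is trivially connected, but their disjoint union has 4 worlds with no edge between distinct components, so it is not connected.
So the class is not modally definable.

No — not modally definable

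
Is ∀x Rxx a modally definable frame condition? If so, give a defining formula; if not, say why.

The condition is reflexivity. A defining modal formula is □q → q.
Suppose □q→q is valid. At any x set V(q)={w : Rxw}. Then □q holds at x, so q holds at x, i.e. Rxx.

Definable; □q → q defines it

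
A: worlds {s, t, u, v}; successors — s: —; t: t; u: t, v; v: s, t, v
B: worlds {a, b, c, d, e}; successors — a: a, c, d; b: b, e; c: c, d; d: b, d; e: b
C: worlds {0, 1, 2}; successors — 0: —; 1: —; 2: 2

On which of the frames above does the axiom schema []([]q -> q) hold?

Frame correspondent (Sahlqvist): forall x forall y (Rxy -> Ryy) — i.e. shift-reflexivity.
A: fails — Rvs but not Rss.
B: fails — Rbe but not Ree.
C: ✓.
Valid on: C.

C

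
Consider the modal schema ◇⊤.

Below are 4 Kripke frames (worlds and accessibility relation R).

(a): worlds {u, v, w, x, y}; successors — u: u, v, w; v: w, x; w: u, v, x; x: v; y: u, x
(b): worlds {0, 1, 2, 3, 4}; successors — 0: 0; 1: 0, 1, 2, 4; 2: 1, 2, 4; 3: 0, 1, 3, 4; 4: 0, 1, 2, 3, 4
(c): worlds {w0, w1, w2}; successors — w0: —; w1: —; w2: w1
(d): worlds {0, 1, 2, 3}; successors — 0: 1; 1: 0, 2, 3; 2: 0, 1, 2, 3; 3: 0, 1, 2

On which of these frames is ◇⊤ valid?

This is the axiom for seriality; its first-order frame correspondent is ∀x ∃y Rxy.
(a): satisfies the condition.
(b): satisfies the condition.
(c): fails — world w0 has no successor.
(d): satisfies the condition.

(a), (b), (d)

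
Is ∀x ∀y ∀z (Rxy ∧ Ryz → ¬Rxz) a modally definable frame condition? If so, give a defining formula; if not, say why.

Not definable by any modal formula

If a class were modally definable it would be closed under surjective bounded morphisms (Goldblatt–Thomason).
The 3-cycle (worlds 0,1,2 with 0→1→2→0) is intransitive. Mapping every world to a single reflexive point • is a surjective bounded morphism; the reflexive point is not intransitive (R••∧R•• but R••).
So no modal formula (or set of formulas) defines exactly the intransitive frames.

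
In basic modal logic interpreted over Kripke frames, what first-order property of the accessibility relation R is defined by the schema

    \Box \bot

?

This is the Ver axiom.
Its frame correspondent is emptiness of R — \forall x \forall y \neg Rxy.

emptiness of R: \forall x \forall y \neg Rxy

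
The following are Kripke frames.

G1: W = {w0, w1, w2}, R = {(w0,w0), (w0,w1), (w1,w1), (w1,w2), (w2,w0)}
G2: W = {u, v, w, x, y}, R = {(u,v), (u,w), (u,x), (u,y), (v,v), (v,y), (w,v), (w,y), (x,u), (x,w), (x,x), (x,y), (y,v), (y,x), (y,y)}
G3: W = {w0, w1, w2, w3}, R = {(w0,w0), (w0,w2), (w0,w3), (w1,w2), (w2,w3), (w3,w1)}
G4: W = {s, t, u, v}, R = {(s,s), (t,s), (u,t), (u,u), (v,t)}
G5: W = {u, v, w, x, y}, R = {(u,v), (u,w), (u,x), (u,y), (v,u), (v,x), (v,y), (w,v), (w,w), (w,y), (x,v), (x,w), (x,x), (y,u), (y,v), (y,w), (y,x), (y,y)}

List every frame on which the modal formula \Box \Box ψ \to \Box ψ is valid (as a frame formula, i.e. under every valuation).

G1, G2, G5

The schema corresponds to density: \forall x \forall y (Rxy \to \exists z (Rxz \wedge Rzy)).
G1: holds.
G2: holds.
G3: fails — Rw1w2 but no z with Rw1z and Rzw2.
G4: fails — Rvt but no z with Rvz and Rzt.
G5: holds.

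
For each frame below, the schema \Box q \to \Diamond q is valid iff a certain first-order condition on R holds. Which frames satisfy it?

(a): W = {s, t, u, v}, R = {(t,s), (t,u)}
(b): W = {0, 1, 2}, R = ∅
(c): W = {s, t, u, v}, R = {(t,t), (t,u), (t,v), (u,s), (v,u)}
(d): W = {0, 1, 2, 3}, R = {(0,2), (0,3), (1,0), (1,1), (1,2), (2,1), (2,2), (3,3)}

(d)

The schema corresponds to seriality: \forall x \exists y Rxy.
(a): fails — world s has no successor.
(b): fails — world 0 has no successor.
(c): fails — world s has no successor.
(d): satisfies the condition.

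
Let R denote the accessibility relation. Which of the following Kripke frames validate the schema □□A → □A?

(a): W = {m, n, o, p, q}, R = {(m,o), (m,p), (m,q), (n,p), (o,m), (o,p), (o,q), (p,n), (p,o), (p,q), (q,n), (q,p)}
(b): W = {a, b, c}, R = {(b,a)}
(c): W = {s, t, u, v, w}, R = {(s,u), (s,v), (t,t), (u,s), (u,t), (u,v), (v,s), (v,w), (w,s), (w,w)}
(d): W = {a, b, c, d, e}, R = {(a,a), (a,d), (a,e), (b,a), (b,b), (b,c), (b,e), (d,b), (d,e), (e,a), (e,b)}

The schema corresponds to density: ∀x ∀y (Rxy → ∃z (Rxz ∧ Rzy)).
(a): fails — Rom but no z with Roz and Rzm.
(b): fails — Rba but no z with Rbz and Rza.
(c): fails — Rsu but no z with Rsz and Rzu.
(d): holds.
Valid on: (d).

(d)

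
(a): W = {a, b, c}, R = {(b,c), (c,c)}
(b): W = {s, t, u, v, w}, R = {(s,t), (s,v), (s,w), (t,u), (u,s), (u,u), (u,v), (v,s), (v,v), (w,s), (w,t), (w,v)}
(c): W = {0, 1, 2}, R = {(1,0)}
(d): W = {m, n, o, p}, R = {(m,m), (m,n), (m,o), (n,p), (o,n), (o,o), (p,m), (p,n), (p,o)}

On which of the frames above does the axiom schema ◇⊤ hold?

Frame correspondent (Sahlqvist): ∀x ∃y Rxy — i.e. seriality.
(a): fails — world a has no successor.
(b): condition met.
(c): fails — world 0 has no successor.
(d): condition met.

(b), (d)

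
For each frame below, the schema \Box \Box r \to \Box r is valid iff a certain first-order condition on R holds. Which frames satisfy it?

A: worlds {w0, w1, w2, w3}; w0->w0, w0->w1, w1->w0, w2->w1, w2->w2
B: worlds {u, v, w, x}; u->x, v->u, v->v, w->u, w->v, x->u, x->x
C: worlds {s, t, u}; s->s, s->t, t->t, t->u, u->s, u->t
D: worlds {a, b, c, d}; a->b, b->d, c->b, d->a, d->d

This is the axiom for density; its first-order frame correspondent is \forall x \forall y (Rxy \to \exists z (Rxz \wedge Rzy)).
A: ✓.
B: ✓.
C: ✓.
D: fails — Rab but no z with Raz and Rzb.
Valid on: A, B, C.

A, B, C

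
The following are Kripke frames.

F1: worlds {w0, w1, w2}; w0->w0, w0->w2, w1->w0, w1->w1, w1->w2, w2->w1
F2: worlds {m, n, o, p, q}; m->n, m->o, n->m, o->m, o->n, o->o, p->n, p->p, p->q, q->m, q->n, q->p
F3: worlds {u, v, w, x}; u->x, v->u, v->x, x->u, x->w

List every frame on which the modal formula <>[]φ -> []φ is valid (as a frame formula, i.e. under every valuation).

none

This is the axiom for the Euclidean property; its first-order frame correspondent is forall x forall y forall z (Rxy & Rxz -> Ryz).
F1: fails — Rw0w2 and Rw0w2 but not Rw2w2.
F2: fails — Rmn and Rmo but not Rno.
F3: fails — Rux and Rux but not Rxx.
Valid on no frame.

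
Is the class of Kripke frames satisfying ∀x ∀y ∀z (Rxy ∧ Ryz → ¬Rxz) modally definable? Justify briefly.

Modal frame validity is preserved under surjective bounded morphisms.
The 5-cycle (worlds s,t,u,v,w with s→t→u→v→w→s) is intransitive. Mapping every world to a single reflexive point • is a surjective bounded morphism; the reflexive point is not intransitive (R••∧R•• but R••).
So no modal formula (or set of formulas) defines exactly the intransitive frames.

No — not modally definable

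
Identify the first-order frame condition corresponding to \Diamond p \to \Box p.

This schema is the CD axiom.
It corresponds to partial functionality: \forall x \forall y \forall z (Rxy \wedge Rxz \to y = z).

partial functionality: \forall x \forall y \forall z (Rxy \wedge Rxz \to y = z)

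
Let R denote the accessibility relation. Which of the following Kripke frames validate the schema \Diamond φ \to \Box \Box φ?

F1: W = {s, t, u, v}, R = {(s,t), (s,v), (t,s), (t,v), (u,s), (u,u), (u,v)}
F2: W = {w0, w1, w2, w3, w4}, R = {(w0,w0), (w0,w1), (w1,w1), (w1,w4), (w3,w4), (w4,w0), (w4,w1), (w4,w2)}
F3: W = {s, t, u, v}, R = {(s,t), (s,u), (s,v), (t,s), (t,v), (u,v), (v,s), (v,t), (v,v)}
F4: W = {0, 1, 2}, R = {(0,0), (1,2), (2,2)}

Frame correspondent (Sahlqvist): \forall x \forall y \forall z ((xRy \wedge x R^2 z) \to \exists w (y = w \wedge z = w)) — i.e. a generalized confluence (Geach) condition.
F1: fails — sRt, sR²s but t ≠ s.
F2: fails — w0Rw0, w0R²w1 but w0 ≠ w1.
F3: fails — sRt, sR²s but t ≠ s.
F4: holds.
Valid on: F4.

F4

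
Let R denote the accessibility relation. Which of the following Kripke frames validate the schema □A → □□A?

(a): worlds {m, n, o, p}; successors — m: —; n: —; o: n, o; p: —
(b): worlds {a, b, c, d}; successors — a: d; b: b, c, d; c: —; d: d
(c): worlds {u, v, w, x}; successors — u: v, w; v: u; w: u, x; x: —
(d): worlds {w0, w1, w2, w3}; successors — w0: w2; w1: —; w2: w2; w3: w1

(a), (b), (d)

Frame correspondent (Sahlqvist): ∀x ∀y ∀z (Rxy ∧ Ryz → Rxz) — i.e. transitivity.
(a): holds.
(b): holds.
(c): fails — Ruv and Rvu but not Ruu.
(d): holds.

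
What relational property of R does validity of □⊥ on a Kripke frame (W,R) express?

emptiness of R: ∀x ∀y ¬Rxy

□⊥ is valid iff no world has any successor (otherwise □⊥ fails at any world with one).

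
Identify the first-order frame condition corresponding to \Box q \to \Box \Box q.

transitivity: \forall x \forall y \forall z (Rxy \wedge Ryz \to Rxz)

Suppose □q→□□q is valid. Take Rxy, Ryz and set V(q)={w : Rxw}. Then □q at x, so □□q at x, so □q at y, so q at z, i.e. Rxz.
The converse is a direct semantic check.
So the correspondent is transitivity.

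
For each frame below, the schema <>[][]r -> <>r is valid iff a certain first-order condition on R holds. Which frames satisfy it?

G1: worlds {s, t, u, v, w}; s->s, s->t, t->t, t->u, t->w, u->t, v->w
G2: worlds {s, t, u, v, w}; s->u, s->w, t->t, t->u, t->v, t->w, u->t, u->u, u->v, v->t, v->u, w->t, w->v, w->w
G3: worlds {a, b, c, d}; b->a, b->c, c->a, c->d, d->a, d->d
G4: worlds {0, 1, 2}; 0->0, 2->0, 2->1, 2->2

G2

Frame correspondent (Sahlqvist): forall x forall y (xRy -> exists w (y R^2 w & xRw)) — i.e. a generalized confluence (Geach) condition.
G1: fails — tRw but no w* with wR²w* and tRw*.
G2: condition met.
G3: fails — bRa but no w with aR²w and bRw.
G4: fails — 2R1 but no w with 1R²w and 2Rw.
Valid on: G2.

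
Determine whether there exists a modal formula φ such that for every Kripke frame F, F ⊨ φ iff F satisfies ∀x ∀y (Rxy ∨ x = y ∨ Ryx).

Not definable by any modal formula

If a class were modally definable it would be closed under disjoint unions (Goldblatt–Thomason).
Take 2 disjoint single-world reflexive frames: each is trivially connected, but their disjoint union has 2 worlds with no edge between distinct components, so it is not connected.
So no modal formula (or set of formulas) defines exactly the connected frames.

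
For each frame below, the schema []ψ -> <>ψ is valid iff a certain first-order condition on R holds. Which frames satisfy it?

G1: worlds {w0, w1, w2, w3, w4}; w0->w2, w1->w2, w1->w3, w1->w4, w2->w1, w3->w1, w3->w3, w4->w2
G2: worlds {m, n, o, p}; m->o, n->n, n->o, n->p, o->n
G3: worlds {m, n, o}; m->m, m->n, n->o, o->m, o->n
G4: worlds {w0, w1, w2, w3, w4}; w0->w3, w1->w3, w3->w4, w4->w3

The schema corresponds to seriality: forall x exists y Rxy.
G1: condition met.
G2: fails — world p has no successor.
G3: condition met.
G4: fails — world w2 has no successor.

G1, G3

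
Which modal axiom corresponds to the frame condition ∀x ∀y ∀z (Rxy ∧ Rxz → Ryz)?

This is the Euclidean property; the standard corresponding axiom is 5: ◇s → □◇s.

◇s → □◇s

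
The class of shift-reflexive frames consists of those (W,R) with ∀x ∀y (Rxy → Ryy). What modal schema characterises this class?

The condition is shift-reflexivity. The T□ schema □(□r → r) defines it.
Suppose □(□r→r) is valid. Take Rxy and set V(r)={w : Ryw}. Then at y, □r holds; since □(□r→r) at x, □r→r at y, so r at y, i.e. Ryy.

□(□r → r)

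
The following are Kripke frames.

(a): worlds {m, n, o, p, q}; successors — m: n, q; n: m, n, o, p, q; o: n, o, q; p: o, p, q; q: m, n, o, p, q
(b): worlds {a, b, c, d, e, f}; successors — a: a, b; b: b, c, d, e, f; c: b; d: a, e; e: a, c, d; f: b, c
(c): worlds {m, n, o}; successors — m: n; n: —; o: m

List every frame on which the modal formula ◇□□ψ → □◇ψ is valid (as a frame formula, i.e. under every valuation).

(a), (b)

This is the axiom for a generalized confluence (Geach) condition; its first-order frame correspondent is ∀x ∀y ∀z ((xRy ∧ xRz) → ∃w (yR²w ∧ zRw)).
(a): holds.
(b): holds.
(c): fails — mRn, mRn but no w with nR²w and nRw.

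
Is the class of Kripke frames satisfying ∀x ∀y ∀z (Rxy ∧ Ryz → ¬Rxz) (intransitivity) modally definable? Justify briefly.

If a class were modally definable it would be closed under surjective bounded morphisms (Goldblatt–Thomason).
The 3-cycle (worlds a,b,c with a→b→c→a) is intransitive. Mapping every world to a single reflexive point • is a surjective bounded morphism; the reflexive point is not intransitive (R••∧R•• but R••).
So the class is not modally definable.

Not modally definable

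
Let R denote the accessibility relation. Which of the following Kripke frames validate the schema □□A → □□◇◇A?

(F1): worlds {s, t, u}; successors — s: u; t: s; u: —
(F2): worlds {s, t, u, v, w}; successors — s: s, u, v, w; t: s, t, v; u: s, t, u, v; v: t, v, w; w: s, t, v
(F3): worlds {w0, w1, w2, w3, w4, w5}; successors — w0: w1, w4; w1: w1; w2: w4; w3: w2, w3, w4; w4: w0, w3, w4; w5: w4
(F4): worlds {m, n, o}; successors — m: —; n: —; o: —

(F2), (F3), (F4)

This is the axiom for a generalized confluence (Geach) condition; its first-order frame correspondent is ∀x ∀z (xR²z → ∃w (xR²w ∧ zR²w)).
(F1): fails — tR²u but no w with tR²w and uR²w.
(F2): holds.
(F3): holds.
(F4): holds.
Valid on: (F2), (F3), (F4).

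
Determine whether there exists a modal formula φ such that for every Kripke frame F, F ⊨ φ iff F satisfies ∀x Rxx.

Yes, by □p → p

Yes: it is reflexivity, defined by the T schema □p → p.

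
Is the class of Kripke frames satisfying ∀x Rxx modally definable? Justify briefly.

Definable; □q → q defines it

This is a Sahlqvist condition; the T axiom □q → q defines it.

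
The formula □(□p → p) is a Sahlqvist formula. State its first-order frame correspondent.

shift-reflexivity: ∀x ∀y (Rxy → Ryy)

Suppose □(□p→p) is valid. Take Rxy and set V(p)={w : Ryw}. Then at y, □p holds; since □(□p→p) at x, □p→p at y, so p at y, i.e. Ryy.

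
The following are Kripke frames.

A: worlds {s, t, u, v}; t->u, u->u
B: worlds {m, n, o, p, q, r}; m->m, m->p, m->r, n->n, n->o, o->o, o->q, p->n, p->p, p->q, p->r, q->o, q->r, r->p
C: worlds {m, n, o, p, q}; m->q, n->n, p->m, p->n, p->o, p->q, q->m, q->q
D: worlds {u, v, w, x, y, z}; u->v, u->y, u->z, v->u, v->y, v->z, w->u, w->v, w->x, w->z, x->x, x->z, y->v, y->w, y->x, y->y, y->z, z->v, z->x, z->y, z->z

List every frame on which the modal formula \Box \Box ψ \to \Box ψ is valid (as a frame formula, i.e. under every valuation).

This is the axiom for density; its first-order frame correspondent is \forall x \forall y (Rxy \to \exists z (Rxz \wedge Rzy)).
A: satisfies the condition.
B: fails — Rqr but no z with Rqz and Rzr.
C: fails — Rpo but no z with Rpz and Rzo.
D: fails — Rvu but no t with Rvt and Rtu.
Valid on: A.

A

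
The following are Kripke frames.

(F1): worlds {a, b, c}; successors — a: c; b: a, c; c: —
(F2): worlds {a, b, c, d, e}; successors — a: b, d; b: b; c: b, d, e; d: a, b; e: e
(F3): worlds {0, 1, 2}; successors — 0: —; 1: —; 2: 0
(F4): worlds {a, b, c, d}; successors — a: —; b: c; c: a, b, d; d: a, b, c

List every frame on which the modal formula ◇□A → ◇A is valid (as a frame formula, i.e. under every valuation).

This is the axiom for a generalized confluence (Geach) condition; its first-order frame correspondent is ∀x ∀y (xRy → ∃w (yRw ∧ xRw)).
(F1): fails — aRc but no w with cRw and aRw.
(F2): satisfies the condition.
(F3): fails — 2R0 but no w with 0Rw and 2Rw.
(F4): fails — bRc but no w with cRw and bRw.

(F2)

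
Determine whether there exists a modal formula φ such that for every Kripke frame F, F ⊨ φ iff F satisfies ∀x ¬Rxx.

If a class were modally definable it would be closed under surjective bounded morphisms (Goldblatt–Thomason).
The 5-cycle (worlds w0,w1,w2,w3,w4 with w0→w1→w2→w3→w4→w0) is irreflexive, and the map sending every world to a single reflexive point • is a surjective bounded morphism (forth: every edge maps to (•,•); back: every world has a successor). So any modal formula valid on the 5-cycle is also valid on the reflexive point, which is not irreflexive.
So the class is not modally definable.

Not modally definable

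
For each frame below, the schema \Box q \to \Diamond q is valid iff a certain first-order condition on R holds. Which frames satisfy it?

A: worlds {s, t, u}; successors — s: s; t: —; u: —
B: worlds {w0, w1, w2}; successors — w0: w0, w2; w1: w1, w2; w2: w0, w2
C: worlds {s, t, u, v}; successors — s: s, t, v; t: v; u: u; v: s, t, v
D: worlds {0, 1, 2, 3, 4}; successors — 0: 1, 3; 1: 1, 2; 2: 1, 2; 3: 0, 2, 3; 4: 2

B, C, D

This is the axiom for seriality; its first-order frame correspondent is \forall x \exists y Rxy.
A: fails — world t has no successor.
B: ✓.
C: ✓.
D: ✓.
Valid on: B, C, D.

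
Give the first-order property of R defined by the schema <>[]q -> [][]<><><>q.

forall x forall y forall z ((xRy & x R^2 z) -> exists w (yRw & z R^3 w))

This is a Sahlqvist (Geach-type) schema ◇^1□^1q → □^2◇^3q.
First-order correspondent: forall x forall y forall z ((xRy & x R^2 z) -> exists w (yRw & z R^3 w)).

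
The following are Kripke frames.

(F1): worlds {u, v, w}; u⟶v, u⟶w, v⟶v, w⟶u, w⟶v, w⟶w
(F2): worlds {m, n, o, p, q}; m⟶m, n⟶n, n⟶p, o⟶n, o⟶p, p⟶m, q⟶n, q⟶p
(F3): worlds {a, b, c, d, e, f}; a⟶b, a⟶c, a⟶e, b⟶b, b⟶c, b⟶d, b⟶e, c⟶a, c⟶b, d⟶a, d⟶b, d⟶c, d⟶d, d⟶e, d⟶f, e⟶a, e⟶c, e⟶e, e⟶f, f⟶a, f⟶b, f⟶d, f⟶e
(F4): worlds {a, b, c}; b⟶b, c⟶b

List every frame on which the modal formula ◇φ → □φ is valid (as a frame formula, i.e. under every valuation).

This is the axiom for partial functionality; its first-order frame correspondent is ∀x ∀y ∀z (Rxy ∧ Rxz → y = z).
(F1): fails — u sees both v and w.
(F2): fails — n sees both n and p.
(F3): fails — a sees both b and c.
(F4): satisfies the condition.

(F4)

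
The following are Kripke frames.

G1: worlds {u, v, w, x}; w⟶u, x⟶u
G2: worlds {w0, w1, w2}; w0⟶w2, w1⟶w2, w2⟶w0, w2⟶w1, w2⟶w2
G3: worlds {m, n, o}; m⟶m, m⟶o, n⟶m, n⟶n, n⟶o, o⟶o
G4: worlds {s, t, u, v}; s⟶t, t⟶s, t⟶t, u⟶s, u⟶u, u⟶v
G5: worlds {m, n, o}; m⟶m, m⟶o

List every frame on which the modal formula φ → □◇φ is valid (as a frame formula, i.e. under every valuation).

G2

This is the axiom for symmetry; its first-order frame correspondent is ∀x ∀y (Rxy → Ryx).
G1: fails — Rxu but not Rux.
G2: condition met.
G3: fails — Rno but not Ron.
G4: fails — Ruv but not Rvu.
G5: fails — Rmo but not Rom.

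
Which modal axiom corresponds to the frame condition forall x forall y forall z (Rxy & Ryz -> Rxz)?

The condition is transitivity. The 4 schema □s → □□s defines it.

□s → □□s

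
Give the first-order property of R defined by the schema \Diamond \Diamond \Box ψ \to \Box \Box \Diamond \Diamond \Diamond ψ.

This is a Sahlqvist (Geach-type) schema ◇^2□^1ψ → □^2◇^3ψ.
First-order correspondent: \forall x \forall y \forall z ((x R^2 y \wedge x R^2 z) \to \exists w (yRw \wedge z R^3 w)).

\forall x \forall y \forall z ((x R^2 y \wedge x R^2 z) \to \exists w (yRw \wedge z R^3 w))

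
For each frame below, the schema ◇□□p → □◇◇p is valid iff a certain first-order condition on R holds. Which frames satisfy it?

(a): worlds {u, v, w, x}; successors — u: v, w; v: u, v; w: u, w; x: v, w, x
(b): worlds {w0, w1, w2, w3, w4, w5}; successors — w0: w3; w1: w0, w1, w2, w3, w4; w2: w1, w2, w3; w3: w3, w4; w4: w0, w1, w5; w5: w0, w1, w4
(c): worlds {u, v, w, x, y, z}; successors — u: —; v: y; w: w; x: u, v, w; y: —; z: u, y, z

This is the axiom for a generalized confluence (Geach) condition; its first-order frame correspondent is ∀x ∀y ∀z ((xRy ∧ xRz) → ∃w (yR²w ∧ zR²w)).
(a): condition met.
(b): condition met.
(c): fails — vRy, vRy but no t with yR²t and yR²t.

(a), (b)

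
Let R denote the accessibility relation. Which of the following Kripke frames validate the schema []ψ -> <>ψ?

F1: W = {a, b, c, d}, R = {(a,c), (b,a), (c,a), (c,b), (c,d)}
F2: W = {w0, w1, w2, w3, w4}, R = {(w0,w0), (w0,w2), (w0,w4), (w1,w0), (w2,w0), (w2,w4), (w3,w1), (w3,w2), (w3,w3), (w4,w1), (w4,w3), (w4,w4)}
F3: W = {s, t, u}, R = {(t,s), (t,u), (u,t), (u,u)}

F2

The schema corresponds to seriality: forall x exists y Rxy.
F1: fails — world d has no successor.
F2: ✓.
F3: fails — world s has no successor.
Valid on: F2.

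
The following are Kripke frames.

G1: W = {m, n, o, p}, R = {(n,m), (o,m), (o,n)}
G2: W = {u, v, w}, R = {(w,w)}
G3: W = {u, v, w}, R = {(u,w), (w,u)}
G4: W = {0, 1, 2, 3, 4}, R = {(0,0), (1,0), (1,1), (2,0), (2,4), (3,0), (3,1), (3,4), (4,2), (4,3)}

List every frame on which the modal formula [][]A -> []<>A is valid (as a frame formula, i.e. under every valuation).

Frame correspondent (Sahlqvist): forall x forall z (xRz -> exists w (x R^2 w & zRw)) — i.e. a generalized confluence (Geach) condition.
G1: fails — nRm but no w with nR²w and mRw.
G2: ✓.
G3: ✓.
G4: ✓.
Valid on: G2, G3, G4.

G2, G3, G4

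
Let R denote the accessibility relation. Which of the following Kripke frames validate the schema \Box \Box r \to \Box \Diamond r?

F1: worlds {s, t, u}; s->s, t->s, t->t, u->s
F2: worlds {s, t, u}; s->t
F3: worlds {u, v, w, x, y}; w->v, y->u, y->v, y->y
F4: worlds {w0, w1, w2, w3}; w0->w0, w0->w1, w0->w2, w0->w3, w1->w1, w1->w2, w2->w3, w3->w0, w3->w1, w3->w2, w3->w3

The schema corresponds to a generalized confluence (Geach) condition: \forall x \forall z (xRz \to \exists w (x R^2 w \wedge zRw)).
F1: satisfies the condition.
F2: fails — sRt but no w with sR²w and tRw.
F3: fails — wRv but no t with wR²t and vRt.
F4: satisfies the condition.

F1, F4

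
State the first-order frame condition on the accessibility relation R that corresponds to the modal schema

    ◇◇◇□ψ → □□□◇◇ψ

This is a Sahlqvist (Geach-type) schema ◇^3□^1ψ → □^3◇^2ψ.
First-order correspondent: ∀x ∀y ∀z ((xR³y ∧ xR³z) → ∃w (yRw ∧ zR²w)).

∀x ∀y ∀z ((xR³y ∧ xR³z) → ∃w (yRw ∧ zR²w))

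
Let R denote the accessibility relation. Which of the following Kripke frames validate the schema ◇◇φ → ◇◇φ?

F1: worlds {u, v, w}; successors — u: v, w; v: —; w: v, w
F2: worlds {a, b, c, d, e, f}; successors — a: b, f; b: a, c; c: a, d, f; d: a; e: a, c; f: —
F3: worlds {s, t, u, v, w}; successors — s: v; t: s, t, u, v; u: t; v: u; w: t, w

F1, F2, F3

This is the axiom for a generalized confluence (Geach) condition; its first-order frame correspondent is ∀x ∀y (xR²y → ∃w (y = w ∧ xR²w)).
F1: condition met.
F2: condition met.
F3: condition met.
Valid on: F1, F2, F3.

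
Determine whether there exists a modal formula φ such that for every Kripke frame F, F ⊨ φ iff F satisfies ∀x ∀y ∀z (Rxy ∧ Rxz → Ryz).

The condition is the Euclidean property. A defining modal formula is ◇r → □◇r.

Yes, by ◇r → □◇r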